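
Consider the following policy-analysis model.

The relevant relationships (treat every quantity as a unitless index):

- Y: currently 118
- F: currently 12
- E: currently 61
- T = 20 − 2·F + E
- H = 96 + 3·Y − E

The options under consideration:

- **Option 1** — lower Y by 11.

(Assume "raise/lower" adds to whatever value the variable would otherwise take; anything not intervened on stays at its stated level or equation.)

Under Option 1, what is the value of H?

Option 1 (Y − 11):
  Y = 118 − 11 = 107
  E = 61
  H = 96 + 3·107 − 61 = 356

356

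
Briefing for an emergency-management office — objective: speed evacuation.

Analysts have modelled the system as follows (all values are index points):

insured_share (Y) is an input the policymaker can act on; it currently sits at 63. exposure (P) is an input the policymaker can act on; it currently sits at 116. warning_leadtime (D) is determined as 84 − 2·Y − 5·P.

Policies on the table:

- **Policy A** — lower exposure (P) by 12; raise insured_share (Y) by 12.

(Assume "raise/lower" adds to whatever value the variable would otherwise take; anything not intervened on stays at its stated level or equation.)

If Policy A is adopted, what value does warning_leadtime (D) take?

-586

Policy A (P − 12, Y + 12):
  Y = 63 + 12 = 75
  P = 116 − 12 = 104
  D = 84 − 2·75 − 5·104 = -586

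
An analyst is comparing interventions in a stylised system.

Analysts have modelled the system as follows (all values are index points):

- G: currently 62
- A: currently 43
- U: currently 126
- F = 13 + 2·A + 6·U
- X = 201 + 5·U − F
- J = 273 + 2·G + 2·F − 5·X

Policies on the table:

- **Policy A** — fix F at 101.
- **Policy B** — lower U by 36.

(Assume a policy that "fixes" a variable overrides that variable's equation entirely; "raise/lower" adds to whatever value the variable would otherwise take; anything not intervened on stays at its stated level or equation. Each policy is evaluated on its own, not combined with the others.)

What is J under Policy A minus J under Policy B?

-4666

Policy A (F := 101):
  G = 62
  A = 43
  U = 126
  F = 101
  X = 201 + 5·126 − 101 = 730
  J = 273 + 2·62 + 2·101 − 5·730 = -3051
Policy B (U − 36):
  G = 62
  A = 43
  U = 126 − 36 = 90
  F = 13 + 2·43 + 6·90 = 639
  X = 201 + 5·90 − 639 = 12
  J = 273 + 2·62 + 2·639 − 5·12 = 1615
J: -3051 − 1615 = -4666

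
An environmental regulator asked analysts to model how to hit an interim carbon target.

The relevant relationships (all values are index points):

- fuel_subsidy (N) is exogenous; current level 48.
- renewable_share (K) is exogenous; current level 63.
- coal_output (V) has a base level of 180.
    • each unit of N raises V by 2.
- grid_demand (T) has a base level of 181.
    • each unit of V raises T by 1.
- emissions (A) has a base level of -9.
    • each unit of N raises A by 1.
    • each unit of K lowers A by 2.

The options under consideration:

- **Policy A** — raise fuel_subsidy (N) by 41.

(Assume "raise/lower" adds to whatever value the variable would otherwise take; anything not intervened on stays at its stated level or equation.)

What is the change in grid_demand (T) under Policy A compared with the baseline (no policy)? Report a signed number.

82

Baseline:
  N = 48
  V = 180 + 2·48 = 276
  T = 181 + 276 = 457
Policy A (N + 41):
  N = 48 + 41 = 89
  V = 180 + 2·89 = 358
  T = 181 + 358 = 539
Change in T: 539 − 457 = 82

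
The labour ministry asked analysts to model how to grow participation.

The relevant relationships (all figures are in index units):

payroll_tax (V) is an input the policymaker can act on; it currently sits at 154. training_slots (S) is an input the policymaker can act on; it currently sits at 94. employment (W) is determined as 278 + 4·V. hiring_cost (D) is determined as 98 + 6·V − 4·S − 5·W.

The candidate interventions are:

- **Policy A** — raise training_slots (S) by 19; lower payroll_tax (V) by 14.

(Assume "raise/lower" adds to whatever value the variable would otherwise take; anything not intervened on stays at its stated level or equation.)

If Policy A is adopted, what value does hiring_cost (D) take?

-3704

Policy A (S + 19, V − 14):
  V = 154 − 14 = 140
  S = 94 + 19 = 113
  W = 278 + 4·140 = 838
  D = 98 + 6·140 − 4·113 − 5·838 = -3704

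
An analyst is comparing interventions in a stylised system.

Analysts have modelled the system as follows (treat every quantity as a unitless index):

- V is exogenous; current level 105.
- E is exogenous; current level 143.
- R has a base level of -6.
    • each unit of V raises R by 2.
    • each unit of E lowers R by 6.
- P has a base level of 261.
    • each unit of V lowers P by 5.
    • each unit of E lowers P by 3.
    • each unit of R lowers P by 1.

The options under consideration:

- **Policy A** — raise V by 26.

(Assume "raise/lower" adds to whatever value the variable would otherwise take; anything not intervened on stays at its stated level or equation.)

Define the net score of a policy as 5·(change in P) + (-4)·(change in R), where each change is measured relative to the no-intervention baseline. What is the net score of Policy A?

Baseline:
  V = 105
  E = 143
  R = -6 + 2·105 − 6·143 = -654
  P = 261 − 5·105 − 3·143 − (-654) = -39
Policy A (V + 26):
  V = 105 + 26 = 131
  E = 143
  R = -6 + 2·131 − 6·143 = -602
  P = 261 − 5·131 − 3·143 − (-602) = -221
ΔP = -221 − (-39) = -182; ΔR = -602 − (-654) = 52
Score = 5·(-182) + (-4)·52 = -1118

-1118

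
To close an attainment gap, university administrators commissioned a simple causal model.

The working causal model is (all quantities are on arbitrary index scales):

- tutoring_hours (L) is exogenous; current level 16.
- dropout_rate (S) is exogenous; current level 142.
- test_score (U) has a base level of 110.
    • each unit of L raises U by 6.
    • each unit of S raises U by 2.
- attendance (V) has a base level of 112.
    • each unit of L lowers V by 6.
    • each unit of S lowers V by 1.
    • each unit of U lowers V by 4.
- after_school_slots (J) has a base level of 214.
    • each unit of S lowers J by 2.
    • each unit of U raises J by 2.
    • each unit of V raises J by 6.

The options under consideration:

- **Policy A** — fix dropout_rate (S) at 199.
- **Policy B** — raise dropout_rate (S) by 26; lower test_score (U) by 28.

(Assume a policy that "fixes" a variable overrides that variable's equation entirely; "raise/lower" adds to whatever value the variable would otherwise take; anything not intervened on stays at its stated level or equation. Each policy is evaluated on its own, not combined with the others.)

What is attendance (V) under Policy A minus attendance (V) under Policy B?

Policy A (S := 199):
  L = 16
  S = 199
  U = 110 + 6·16 + 2·199 = 604
  V = 112 − 6·16 − 199 − 4·604 = -2599
Policy B (S + 26, U − 28):
  L = 16
  S = 142 + 26 = 168
  U = 110 + 6·16 + 2·168 (−28 from intervention) = 514
  V = 112 − 6·16 − 168 − 4·514 = -2208
V: -2599 − (-2208) = -391

-391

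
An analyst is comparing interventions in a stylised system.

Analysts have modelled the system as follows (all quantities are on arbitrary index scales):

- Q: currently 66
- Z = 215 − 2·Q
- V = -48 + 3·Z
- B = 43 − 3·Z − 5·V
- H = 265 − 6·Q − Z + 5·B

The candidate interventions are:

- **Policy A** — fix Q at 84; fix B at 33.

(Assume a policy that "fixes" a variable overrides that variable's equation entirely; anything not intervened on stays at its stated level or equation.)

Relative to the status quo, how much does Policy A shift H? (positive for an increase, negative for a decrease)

6148

Baseline:
  Q = 66
  Z = 215 − 2·66 = 83
  V = -48 + 3·83 = 201
  B = 43 − 3·83 − 5·201 = -1211
  H = 265 − 6·66 − 83 + 5·(-1211) = -6269
Policy A (Q := 84, B := 33):
  Q = 84
  Z = 215 − 2·84 = 47
  V = -48 + 3·47 = 93
  B = 33
  H = 265 − 6·84 − 47 + 5·33 = -121
Change in H: -121 − (-6269) = 6148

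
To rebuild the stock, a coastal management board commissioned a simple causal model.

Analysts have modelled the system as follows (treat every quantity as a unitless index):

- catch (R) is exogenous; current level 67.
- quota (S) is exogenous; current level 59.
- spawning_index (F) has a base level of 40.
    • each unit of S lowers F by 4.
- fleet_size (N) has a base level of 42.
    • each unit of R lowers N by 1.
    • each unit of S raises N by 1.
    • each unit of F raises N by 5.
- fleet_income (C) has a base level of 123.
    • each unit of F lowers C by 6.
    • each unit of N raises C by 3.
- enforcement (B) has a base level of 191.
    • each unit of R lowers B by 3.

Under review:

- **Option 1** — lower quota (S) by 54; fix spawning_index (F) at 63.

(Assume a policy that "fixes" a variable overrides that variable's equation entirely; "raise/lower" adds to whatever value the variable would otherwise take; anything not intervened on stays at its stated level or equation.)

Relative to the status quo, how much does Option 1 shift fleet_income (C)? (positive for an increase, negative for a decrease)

2169

Baseline:
  R = 67
  S = 59
  F = 40 − 4·59 = -196
  N = 42 − 67 + 59 + 5·(-196) = -946
  C = 123 − 6·(-196) + 3·(-946) = -1539
Option 1 (S − 54, F := 63):
  R = 67
  S = 59 − 54 = 5
  F = 63
  N = 42 − 67 + 5 + 5·63 = 295
  C = 123 − 6·63 + 3·295 = 630
Change in C: 630 − (-1539) = 2169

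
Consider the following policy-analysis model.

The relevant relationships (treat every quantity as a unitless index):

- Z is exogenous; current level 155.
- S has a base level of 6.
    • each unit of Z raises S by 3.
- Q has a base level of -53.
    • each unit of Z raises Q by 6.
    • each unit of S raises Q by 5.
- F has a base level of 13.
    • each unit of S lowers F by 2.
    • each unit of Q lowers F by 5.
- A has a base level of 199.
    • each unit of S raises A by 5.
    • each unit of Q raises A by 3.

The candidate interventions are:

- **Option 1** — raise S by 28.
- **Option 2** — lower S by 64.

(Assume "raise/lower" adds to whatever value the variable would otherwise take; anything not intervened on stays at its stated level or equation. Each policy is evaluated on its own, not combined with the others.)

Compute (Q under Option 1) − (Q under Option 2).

Option 1 (S + 28):
  Z = 155
  S = 6 + 3·155 (+28 from intervention) = 499
  Q = -53 + 6·155 + 5·499 = 3372
Option 2 (S − 64):
  Z = 155
  S = 6 + 3·155 (−64 from intervention) = 407
  Q = -53 + 6·155 + 5·407 = 2912
Q: 3372 − 2912 = 460

460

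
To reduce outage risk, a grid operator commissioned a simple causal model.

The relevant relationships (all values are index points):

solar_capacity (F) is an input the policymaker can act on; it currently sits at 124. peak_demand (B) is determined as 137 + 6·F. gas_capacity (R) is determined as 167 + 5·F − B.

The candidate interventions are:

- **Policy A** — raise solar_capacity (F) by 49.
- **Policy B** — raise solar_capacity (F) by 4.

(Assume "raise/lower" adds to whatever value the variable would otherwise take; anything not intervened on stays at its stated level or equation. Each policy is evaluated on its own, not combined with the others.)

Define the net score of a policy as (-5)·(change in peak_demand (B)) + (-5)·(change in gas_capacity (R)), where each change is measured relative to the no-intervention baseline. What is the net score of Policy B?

Baseline:
  F = 124
  B = 137 + 6·124 = 881
  R = 167 + 5·124 − 881 = -94
Policy B (F + 4):
  F = 124 + 4 = 128
  B = 137 + 6·128 = 905
  R = 167 + 5·128 − 905 = -98
ΔB = 905 − 881 = 24; ΔR = -98 − (-94) = -4
Score = (-5)·24 + (-5)·(-4) = -100

-100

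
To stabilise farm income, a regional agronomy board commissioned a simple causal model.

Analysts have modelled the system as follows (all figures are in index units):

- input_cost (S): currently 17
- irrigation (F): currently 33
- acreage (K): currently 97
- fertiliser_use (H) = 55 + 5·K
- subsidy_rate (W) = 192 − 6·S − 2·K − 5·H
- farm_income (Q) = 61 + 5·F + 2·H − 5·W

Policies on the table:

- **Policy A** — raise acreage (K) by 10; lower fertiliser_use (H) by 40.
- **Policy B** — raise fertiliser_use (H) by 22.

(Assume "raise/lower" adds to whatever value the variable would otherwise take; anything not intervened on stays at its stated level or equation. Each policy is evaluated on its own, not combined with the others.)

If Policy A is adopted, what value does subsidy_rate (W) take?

-2874

Policy A (K + 10, H − 40):
  S = 17
  K = 97 + 10 = 107
  H = 55 + 5·107 (−40 from intervention) = 550
  W = 192 − 6·17 − 2·107 − 5·550 = -2874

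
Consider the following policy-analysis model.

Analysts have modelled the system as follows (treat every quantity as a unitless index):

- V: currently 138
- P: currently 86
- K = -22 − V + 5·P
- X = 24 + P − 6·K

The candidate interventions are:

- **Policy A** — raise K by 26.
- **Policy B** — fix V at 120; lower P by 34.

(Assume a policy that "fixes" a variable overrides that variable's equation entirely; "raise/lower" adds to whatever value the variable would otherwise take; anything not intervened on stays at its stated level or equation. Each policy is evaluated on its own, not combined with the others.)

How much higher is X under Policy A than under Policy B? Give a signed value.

Policy A (K + 26):
  V = 138
  P = 86
  K = -22 − 138 + 5·86 (+26 from intervention) = 296
  X = 24 + 86 − 6·296 = -1666
Policy B (V := 120, P − 34):
  V = 120
  P = 86 − 34 = 52
  K = -22 − 120 + 5·52 = 118
  X = 24 + 52 − 6·118 = -632
X: -1666 − (-632) = -1034

-1034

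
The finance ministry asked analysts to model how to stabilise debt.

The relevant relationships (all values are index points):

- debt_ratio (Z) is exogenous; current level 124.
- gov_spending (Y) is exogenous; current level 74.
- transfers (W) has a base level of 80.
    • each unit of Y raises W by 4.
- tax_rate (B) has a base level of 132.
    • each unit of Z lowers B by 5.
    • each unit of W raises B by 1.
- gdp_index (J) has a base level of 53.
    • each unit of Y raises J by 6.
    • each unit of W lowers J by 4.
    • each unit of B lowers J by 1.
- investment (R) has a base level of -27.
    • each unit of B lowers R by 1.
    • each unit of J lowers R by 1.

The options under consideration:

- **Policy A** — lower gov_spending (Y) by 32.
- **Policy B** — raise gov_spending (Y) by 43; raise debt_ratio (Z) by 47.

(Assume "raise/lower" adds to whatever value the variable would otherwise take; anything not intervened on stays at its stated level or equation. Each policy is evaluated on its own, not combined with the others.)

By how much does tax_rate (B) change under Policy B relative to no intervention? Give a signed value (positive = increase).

-63

Baseline:
  Z = 124
  Y = 74
  W = 80 + 4·74 = 376
  B = 132 − 5·124 + 376 = -112
Policy B (Y + 43, Z + 47):
  Z = 124 + 47 = 171
  Y = 74 + 43 = 117
  W = 80 + 4·117 = 548
  B = 132 − 5·171 + 548 = -175
Change in B: -175 − (-112) = -63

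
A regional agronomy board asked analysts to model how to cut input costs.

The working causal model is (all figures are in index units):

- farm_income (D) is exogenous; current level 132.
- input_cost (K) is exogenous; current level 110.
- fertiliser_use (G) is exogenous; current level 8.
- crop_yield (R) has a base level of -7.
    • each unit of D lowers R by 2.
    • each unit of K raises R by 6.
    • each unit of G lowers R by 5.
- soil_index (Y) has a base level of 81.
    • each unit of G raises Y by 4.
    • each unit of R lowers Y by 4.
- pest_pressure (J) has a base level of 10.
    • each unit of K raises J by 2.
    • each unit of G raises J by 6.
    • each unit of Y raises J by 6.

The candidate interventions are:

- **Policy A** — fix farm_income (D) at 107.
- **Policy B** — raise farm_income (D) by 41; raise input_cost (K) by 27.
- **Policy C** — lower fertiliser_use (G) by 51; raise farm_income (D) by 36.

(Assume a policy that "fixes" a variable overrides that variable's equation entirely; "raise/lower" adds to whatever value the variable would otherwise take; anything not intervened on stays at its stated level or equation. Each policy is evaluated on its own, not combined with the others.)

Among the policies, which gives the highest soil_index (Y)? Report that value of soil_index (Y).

Policy A (D := 107):
  D = 107
  K = 110
  G = 8
  R = -7 − 2·107 + 6·110 − 5·8 = 399
  Y = 81 + 4·8 − 4·399 = -1483
Policy B (D + 41, K + 27):
  D = 132 + 41 = 173
  K = 110 + 27 = 137
  G = 8
  R = -7 − 2·173 + 6·137 − 5·8 = 429
  Y = 81 + 4·8 − 4·429 = -1603
Policy C (G − 51, D + 36):
  D = 132 + 36 = 168
  K = 110
  G = 8 − 51 = -43
  R = -7 − 2·168 + 6·110 − 5·(-43) = 532
  Y = 81 + 4·(-43) − 4·532 = -2219
Comparing — Policy A: Y=-1483, Policy B: Y=-1603, Policy C: Y=-2219. Highest is -1483 (Policy A).

-1483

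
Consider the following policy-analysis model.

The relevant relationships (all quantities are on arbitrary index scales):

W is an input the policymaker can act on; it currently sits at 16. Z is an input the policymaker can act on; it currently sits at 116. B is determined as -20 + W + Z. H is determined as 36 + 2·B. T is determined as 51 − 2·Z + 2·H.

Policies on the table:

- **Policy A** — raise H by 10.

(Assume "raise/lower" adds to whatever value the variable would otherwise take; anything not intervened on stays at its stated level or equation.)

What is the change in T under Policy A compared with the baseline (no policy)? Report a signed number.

Baseline:
  W = 16
  Z = 116
  B = -20 + 16 + 116 = 112
  H = 36 + 2·112 = 260
  T = 51 − 2·116 + 2·260 = 339
Policy A (H + 10):
  W = 16
  Z = 116
  B = -20 + 16 + 116 = 112
  H = 36 + 2·112 (+10 from intervention) = 270
  T = 51 − 2·116 + 2·270 = 359
Change in T: 359 − 339 = 20

20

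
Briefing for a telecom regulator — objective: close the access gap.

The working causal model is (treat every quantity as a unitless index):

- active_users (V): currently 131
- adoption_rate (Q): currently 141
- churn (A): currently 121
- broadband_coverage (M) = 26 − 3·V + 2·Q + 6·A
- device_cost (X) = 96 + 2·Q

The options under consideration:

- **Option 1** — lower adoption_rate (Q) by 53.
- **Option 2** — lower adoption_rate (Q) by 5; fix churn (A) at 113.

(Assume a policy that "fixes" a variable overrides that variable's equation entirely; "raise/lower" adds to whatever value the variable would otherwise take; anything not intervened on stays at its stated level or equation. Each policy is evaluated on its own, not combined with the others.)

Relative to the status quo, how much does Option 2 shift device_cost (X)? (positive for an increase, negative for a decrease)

Baseline:
  Q = 141
  X = 96 + 2·141 = 378
Option 2 (Q − 5, A := 113):
  Q = 141 − 5 = 136
  X = 96 + 2·136 = 368
Change in X: 368 − 378 = -10

-10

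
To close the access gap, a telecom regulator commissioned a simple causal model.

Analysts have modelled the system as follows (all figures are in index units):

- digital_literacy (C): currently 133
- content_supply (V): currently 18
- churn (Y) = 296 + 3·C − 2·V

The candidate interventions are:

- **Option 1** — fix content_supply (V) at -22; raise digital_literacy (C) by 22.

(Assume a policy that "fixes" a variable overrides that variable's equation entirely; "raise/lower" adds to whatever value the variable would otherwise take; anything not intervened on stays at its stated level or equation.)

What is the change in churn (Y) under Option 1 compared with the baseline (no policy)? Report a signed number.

Baseline:
  C = 133
  V = 18
  Y = 296 + 3·133 − 2·18 = 659
Option 1 (V := -22, C + 22):
  C = 133 + 22 = 155
  V = -22
  Y = 296 + 3·155 − 2·(-22) = 805
Change in Y: 805 − 659 = 146

146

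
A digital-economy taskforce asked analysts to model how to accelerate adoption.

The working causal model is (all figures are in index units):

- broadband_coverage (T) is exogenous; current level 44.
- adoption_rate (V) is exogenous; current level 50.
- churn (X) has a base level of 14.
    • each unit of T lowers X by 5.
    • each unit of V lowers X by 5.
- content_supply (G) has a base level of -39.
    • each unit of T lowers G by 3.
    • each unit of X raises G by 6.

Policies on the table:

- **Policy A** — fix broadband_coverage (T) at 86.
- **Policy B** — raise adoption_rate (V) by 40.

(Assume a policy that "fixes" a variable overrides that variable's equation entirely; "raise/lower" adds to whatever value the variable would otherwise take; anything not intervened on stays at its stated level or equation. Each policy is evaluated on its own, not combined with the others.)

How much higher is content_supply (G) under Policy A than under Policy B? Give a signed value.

Policy A (T := 86):
  T = 86
  V = 50
  X = 14 − 5·86 − 5·50 = -666
  G = -39 − 3·86 + 6·(-666) = -4293
Policy B (V + 40):
  T = 44
  V = 50 + 40 = 90
  X = 14 − 5·44 − 5·90 = -656
  G = -39 − 3·44 + 6·(-656) = -4107
G: -4293 − (-4107) = -186

-186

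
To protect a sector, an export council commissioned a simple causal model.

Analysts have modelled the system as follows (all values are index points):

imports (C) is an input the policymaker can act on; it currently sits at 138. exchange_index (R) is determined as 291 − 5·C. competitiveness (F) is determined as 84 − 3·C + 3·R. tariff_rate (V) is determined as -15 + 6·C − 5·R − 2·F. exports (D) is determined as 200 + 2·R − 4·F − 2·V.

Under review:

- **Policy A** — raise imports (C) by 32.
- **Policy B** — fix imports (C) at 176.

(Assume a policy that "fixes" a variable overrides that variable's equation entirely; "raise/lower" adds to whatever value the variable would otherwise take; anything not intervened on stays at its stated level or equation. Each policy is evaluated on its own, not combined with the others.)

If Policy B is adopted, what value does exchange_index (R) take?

Policy B (C := 176):
  C = 176
  R = 291 − 5·176 = -589

-589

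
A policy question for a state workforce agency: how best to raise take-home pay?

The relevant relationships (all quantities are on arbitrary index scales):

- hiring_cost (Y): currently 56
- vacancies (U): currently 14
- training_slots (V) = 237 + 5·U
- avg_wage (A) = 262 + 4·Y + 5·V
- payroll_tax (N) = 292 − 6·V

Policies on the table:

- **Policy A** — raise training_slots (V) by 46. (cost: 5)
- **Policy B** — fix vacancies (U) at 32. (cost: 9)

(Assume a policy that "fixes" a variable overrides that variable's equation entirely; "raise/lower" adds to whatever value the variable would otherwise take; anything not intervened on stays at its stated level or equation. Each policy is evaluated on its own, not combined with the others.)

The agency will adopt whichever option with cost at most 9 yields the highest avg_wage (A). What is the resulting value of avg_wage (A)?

Policy A (V + 46):
  Y = 56
  U = 14
  V = 237 + 5·14 (+46 from intervention) = 353
  A = 262 + 4·56 + 5·353 = 2251
Policy B (U := 32):
  Y = 56
  U = 32
  V = 237 + 5·32 = 397
  A = 262 + 4·56 + 5·397 = 2471
Comparing — Policy A: A=2251, Policy B: A=2471. Highest is 2471 (Policy B).

2471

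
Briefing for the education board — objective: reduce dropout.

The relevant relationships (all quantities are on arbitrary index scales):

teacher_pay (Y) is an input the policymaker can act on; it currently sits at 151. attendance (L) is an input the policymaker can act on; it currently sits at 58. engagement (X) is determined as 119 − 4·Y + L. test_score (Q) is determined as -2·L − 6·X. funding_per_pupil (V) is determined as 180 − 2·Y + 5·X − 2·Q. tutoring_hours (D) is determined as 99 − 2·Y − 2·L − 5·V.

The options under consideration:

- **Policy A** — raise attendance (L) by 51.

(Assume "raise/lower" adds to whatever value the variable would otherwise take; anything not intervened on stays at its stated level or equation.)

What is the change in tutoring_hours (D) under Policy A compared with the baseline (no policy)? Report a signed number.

-5457

Baseline:
  Y = 151
  L = 58
  X = 119 − 4·151 + 58 = -427
  Q = 0 − 2·58 − 6·(-427) = 2446
  V = 180 − 2·151 + 5·(-427) − 2·2446 = -7149
  D = 99 − 2·151 − 2·58 − 5·(-7149) = 35426
Policy A (L + 51):
  Y = 151
  L = 58 + 51 = 109
  X = 119 − 4·151 + 109 = -376
  Q = 0 − 2·109 − 6·(-376) = 2038
  V = 180 − 2·151 + 5·(-376) − 2·2038 = -6078
  D = 99 − 2·151 − 2·109 − 5·(-6078) = 29969
Change in D: 29969 − 35426 = -5457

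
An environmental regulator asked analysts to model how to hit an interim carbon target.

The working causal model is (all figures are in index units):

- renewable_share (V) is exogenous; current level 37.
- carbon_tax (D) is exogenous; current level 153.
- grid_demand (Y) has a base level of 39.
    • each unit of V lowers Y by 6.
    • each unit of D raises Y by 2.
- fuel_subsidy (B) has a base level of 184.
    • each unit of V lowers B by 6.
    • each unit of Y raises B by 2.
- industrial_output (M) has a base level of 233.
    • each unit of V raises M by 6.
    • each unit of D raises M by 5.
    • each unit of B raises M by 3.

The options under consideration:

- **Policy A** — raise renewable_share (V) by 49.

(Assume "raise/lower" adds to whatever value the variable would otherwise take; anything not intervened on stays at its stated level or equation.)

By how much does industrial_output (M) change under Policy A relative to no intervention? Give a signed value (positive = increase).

-2352

Baseline:
  V = 37
  D = 153
  Y = 39 − 6·37 + 2·153 = 123
  B = 184 − 6·37 + 2·123 = 208
  M = 233 + 6·37 + 5·153 + 3·208 = 1844
Policy A (V + 49):
  V = 37 + 49 = 86
  D = 153
  Y = 39 − 6·86 + 2·153 = -171
  B = 184 − 6·86 + 2·(-171) = -674
  M = 233 + 6·86 + 5·153 + 3·(-674) = -508
Change in M: -508 − 1844 = -2352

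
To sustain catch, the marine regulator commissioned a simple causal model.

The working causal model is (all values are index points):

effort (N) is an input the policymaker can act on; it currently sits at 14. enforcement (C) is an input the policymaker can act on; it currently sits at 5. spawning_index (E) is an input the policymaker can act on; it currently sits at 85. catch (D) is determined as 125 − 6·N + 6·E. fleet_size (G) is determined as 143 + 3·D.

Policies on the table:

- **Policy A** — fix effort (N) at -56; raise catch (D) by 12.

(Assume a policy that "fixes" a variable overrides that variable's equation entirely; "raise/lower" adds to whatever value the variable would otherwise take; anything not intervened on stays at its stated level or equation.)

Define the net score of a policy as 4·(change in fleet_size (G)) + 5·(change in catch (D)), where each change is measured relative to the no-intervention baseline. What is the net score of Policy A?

Baseline:
  N = 14
  E = 85
  D = 125 − 6·14 + 6·85 = 551
  G = 143 + 3·551 = 1796
Policy A (N := -56, D + 12):
  N = -56
  E = 85
  D = 125 − 6·(-56) + 6·85 (+12 from intervention) = 983
  G = 143 + 3·983 = 3092
ΔG = 3092 − 1796 = 1296; ΔD = 983 − 551 = 432
Score = 4·1296 + 5·432 = 7344

7344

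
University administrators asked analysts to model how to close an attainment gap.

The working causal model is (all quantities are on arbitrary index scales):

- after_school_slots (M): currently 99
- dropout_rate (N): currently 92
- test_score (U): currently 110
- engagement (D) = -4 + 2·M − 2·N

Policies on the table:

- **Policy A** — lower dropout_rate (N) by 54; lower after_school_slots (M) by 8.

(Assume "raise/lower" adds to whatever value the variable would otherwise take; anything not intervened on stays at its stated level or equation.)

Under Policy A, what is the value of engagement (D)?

Policy A (N − 54, M − 8):
  M = 99 − 8 = 91
  N = 92 − 54 = 38
  D = -4 + 2·91 − 2·38 = 102

102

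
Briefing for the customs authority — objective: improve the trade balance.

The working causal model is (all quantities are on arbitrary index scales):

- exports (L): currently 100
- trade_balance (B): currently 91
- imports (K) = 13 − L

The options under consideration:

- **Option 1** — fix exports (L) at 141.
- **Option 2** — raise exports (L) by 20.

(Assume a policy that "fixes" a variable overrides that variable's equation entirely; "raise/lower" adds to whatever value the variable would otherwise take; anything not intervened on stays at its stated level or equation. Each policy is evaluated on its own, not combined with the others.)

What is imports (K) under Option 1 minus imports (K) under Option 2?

Option 1 (L := 141):
  L = 141
  K = 13 − 141 = -128
Option 2 (L + 20):
  L = 100 + 20 = 120
  K = 13 − 120 = -107
K: -128 − (-107) = -21

-21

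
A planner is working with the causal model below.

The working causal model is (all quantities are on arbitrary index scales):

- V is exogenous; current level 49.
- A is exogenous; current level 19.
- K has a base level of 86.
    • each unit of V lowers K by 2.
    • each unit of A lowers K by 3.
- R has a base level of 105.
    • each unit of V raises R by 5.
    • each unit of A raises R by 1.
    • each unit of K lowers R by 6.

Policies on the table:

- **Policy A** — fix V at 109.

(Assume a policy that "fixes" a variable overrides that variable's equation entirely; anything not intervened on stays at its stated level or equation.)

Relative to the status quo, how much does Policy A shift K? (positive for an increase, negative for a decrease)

Baseline:
  V = 49
  A = 19
  K = 86 − 2·49 − 3·19 = -69
Policy A (V := 109):
  V = 109
  A = 19
  K = 86 − 2·109 − 3·19 = -189
Change in K: -189 − (-69) = -120

-120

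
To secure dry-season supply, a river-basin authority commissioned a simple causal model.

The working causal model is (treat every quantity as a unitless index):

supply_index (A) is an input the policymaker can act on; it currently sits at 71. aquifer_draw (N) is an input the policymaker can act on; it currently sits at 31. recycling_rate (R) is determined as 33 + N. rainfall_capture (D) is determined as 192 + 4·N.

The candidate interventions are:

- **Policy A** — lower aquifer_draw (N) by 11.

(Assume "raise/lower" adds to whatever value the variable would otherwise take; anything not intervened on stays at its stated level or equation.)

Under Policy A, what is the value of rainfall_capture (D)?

Policy A (N − 11):
  N = 31 − 11 = 20
  D = 192 + 4·20 = 272

272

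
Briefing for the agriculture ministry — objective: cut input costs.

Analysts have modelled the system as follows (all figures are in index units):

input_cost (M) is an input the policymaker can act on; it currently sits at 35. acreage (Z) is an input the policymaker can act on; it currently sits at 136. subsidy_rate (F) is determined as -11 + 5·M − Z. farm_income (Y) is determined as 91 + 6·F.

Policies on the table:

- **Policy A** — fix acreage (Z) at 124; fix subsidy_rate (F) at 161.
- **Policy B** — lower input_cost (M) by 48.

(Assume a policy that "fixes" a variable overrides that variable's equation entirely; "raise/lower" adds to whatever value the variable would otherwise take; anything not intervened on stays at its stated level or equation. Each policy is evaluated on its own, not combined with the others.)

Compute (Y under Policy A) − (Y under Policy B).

2238

Policy A (Z := 124, F := 161):
  M = 35
  Z = 124
  F = 161
  Y = 91 + 6·161 = 1057
Policy B (M − 48):
  M = 35 − 48 = -13
  Z = 136
  F = -11 + 5·(-13) − 136 = -212
  Y = 91 + 6·(-212) = -1181
Y: 1057 − (-1181) = 2238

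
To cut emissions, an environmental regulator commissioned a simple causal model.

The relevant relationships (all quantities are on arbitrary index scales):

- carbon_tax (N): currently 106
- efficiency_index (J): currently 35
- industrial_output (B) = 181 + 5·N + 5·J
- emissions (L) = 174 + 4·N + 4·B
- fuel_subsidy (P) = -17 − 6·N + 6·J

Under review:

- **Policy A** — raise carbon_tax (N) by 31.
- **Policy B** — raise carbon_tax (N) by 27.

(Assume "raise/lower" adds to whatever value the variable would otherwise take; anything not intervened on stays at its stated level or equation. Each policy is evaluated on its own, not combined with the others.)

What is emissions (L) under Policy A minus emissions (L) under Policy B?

96

Policy A (N + 31):
  N = 106 + 31 = 137
  J = 35
  B = 181 + 5·137 + 5·35 = 1041
  L = 174 + 4·137 + 4·1041 = 4886
Policy B (N + 27):
  N = 106 + 27 = 133
  J = 35
  B = 181 + 5·133 + 5·35 = 1021
  L = 174 + 4·133 + 4·1021 = 4790
L: 4886 − 4790 = 96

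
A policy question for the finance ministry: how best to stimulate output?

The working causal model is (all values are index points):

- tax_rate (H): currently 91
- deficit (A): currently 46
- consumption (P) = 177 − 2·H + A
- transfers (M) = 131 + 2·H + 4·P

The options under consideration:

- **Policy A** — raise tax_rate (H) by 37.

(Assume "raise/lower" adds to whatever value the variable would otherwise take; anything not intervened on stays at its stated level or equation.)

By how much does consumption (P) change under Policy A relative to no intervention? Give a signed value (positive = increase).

Baseline:
  H = 91
  A = 46
  P = 177 − 2·91 + 46 = 41
Policy A (H + 37):
  H = 91 + 37 = 128
  A = 46
  P = 177 − 2·128 + 46 = -33
Change in P: -33 − 41 = -74

-74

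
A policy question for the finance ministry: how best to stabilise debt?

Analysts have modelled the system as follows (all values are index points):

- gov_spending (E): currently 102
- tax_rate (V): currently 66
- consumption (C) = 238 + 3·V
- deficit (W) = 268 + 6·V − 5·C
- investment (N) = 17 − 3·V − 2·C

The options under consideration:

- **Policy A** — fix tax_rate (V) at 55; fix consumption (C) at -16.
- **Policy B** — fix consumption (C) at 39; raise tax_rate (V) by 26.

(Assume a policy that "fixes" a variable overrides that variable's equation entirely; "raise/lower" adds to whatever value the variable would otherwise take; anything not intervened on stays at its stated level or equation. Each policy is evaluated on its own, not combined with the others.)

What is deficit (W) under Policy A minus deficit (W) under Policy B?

53

Policy A (V := 55, C := -16):
  V = 55
  C = -16
  W = 268 + 6·55 − 5·(-16) = 678
Policy B (C := 39, V + 26):
  V = 66 + 26 = 92
  C = 39
  W = 268 + 6·92 − 5·39 = 625
W: 678 − 625 = 53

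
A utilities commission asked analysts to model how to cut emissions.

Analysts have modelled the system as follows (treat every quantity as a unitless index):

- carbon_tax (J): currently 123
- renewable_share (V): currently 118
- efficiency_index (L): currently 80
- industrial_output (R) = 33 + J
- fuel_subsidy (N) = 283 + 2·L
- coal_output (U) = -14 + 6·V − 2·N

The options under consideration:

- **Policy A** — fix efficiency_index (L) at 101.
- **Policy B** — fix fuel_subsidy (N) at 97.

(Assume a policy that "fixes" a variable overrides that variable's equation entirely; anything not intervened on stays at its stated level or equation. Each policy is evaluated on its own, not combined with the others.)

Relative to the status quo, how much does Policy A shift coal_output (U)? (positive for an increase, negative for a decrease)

Baseline:
  V = 118
  L = 80
  N = 283 + 2·80 = 443
  U = -14 + 6·118 − 2·443 = -192
Policy A (L := 101):
  V = 118
  L = 101
  N = 283 + 2·101 = 485
  U = -14 + 6·118 − 2·485 = -276
Change in U: -276 − (-192) = -84

-84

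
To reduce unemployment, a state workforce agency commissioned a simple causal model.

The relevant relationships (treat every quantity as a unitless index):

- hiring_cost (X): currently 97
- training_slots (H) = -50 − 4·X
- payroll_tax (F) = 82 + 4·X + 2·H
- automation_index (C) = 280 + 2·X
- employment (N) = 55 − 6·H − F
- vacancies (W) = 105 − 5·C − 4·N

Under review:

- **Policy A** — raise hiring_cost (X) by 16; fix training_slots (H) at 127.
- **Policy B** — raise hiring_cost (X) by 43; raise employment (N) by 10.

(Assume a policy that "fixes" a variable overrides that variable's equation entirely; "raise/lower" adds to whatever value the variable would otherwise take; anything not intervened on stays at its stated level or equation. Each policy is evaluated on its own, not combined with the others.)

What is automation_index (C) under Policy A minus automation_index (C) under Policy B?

Policy A (X + 16, H := 127):
  X = 97 + 16 = 113
  C = 280 + 2·113 = 506
Policy B (X + 43, N + 10):
  X = 97 + 43 = 140
  C = 280 + 2·140 = 560
C: 506 − 560 = -54

-54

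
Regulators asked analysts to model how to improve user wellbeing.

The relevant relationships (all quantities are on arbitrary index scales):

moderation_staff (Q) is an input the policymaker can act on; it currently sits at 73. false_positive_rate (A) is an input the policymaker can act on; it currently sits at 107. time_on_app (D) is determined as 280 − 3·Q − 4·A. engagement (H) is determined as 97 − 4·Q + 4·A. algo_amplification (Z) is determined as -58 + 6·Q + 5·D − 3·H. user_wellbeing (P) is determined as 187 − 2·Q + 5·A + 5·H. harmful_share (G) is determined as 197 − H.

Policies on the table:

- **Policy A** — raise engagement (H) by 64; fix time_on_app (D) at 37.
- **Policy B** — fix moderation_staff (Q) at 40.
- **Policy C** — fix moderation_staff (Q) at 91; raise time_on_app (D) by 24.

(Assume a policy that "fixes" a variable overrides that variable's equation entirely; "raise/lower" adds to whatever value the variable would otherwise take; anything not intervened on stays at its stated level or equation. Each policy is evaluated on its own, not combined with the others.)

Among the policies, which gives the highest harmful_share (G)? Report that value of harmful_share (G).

Policy A (H + 64, D := 37):
  Q = 73
  A = 107
  H = 97 − 4·73 + 4·107 (+64 from intervention) = 297
  G = 197 − 297 = -100
Policy B (Q := 40):
  Q = 40
  A = 107
  H = 97 − 4·40 + 4·107 = 365
  G = 197 − 365 = -168
Policy C (Q := 91, D + 24):
  Q = 91
  A = 107
  H = 97 − 4·91 + 4·107 = 161
  G = 197 − 161 = 36
Comparing — Policy A: G=-100, Policy B: G=-168, Policy C: G=36. Highest is 36 (Policy C).

36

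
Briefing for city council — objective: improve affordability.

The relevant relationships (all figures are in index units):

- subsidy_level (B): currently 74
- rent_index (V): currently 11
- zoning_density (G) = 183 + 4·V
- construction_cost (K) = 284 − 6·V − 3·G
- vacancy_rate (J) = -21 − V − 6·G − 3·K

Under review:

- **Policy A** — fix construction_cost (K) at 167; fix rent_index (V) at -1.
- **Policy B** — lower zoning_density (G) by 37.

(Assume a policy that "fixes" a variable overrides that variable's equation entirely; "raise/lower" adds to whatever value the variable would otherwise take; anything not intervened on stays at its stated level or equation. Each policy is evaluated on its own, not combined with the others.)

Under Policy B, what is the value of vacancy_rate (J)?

-116

Policy B (G − 37):
  V = 11
  G = 183 + 4·11 (−37 from intervention) = 190
  K = 284 − 6·11 − 3·190 = -352
  J = -21 − 11 − 6·190 − 3·(-352) = -116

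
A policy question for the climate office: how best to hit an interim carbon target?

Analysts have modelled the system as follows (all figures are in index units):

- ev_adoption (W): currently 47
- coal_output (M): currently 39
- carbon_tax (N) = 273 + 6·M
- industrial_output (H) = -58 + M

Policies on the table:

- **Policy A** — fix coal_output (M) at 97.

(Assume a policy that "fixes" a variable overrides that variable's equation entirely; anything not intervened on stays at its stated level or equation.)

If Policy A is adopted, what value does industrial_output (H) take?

39

Policy A (M := 97):
  M = 97
  H = -58 + 97 = 39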